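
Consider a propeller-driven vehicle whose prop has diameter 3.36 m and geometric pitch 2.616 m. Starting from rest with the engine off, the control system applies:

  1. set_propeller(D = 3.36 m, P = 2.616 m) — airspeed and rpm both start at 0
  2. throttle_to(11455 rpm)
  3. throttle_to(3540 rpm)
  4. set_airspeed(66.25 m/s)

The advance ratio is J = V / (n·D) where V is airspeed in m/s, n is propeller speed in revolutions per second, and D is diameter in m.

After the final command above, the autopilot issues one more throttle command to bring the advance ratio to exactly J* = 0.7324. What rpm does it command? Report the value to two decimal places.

set_propeller: D = 3.36 m, P = 2.616 m (p = P/D = 0.778571); state ← (V=0, rpm=0)
throttle_to(11455): rpm ← 11455
throttle_to(3540): rpm ← 3540
set_airspeed(66.25): V ← 66.25 m/s
final state: V = 66.25 m/s, rpm = 3540 → n = rpm/60 = 59.000000 rev/s
target J* = 0.7324; solve J* = V/(n·D) for n: n = V/(J*·D) = 66.25/(0.7324 × 3.36) = 26.921439 rev/s
rpm = 60·n = 1615.286338

rpm = 1615.29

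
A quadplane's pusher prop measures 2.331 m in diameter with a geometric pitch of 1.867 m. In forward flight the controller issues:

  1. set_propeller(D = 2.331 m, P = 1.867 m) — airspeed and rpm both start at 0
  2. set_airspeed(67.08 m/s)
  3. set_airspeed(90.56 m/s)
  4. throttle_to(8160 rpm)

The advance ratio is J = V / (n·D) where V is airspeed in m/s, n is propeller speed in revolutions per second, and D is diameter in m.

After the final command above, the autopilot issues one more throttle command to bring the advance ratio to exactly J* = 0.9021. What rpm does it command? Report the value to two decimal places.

rpm = 2583.99

set_propeller: D = 2.331 m, P = 1.867 m (p = P/D = 0.800944); state ← (V=0, rpm=0)
set_airspeed(67.08): V ← 67.08 m/s
set_airspeed(90.56): V ← 90.56 m/s
throttle_to(8160): rpm ← 8160
final state: V = 90.56 m/s, rpm = 8160 → n = rpm/60 = 136.000000 rev/s
target J* = 0.9021; solve J* = V/(n·D) for n: n = V/(J*·D) = 90.56/(0.9021 × 2.331) = 43.066488 rev/s
rpm = 60·n = 2583.989282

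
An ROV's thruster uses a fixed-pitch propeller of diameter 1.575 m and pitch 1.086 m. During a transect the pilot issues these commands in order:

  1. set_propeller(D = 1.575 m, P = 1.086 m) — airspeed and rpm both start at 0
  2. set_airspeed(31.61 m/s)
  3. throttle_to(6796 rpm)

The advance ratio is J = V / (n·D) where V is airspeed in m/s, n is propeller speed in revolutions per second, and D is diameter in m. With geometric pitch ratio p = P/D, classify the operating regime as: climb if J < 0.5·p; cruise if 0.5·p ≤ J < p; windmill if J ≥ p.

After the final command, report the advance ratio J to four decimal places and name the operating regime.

set_propeller: D = 1.575 m, P = 1.086 m (p = P/D = 0.689524); state ← (V=0, rpm=0)
set_airspeed(31.61): V ← 31.61 m/s
throttle_to(6796): rpm ← 6796
final state: V = 31.61 m/s, rpm = 6796 → n = rpm/60 = 113.266667 rev/s
J = V / (n·D) = 31.61 / (113.266667 × 1.575) = 0.177191
regime bands: climb J<0.3448 | cruise [0.3448, 0.6895) | windmill J≥0.6895
J = 0.1772 → climb

J = 0.1772, regime = climb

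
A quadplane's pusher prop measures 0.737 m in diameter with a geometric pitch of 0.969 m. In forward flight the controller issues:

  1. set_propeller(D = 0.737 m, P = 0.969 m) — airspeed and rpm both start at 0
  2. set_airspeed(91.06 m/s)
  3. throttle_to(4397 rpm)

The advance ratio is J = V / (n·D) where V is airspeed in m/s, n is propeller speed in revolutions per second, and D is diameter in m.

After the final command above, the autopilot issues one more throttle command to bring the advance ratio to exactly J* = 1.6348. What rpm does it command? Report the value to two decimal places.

rpm = 4534.68

set_propeller: D = 0.737 m, P = 0.969 m (p = P/D = 1.314790); state ← (V=0, rpm=0)
set_airspeed(91.06): V ← 91.06 m/s
throttle_to(4397): rpm ← 4397
final state: V = 91.06 m/s, rpm = 4397 → n = rpm/60 = 73.283333 rev/s
target J* = 1.6348; solve J* = V/(n·D) for n: n = V/(J*·D) = 91.06/(1.6348 × 0.737) = 75.578023 rev/s
rpm = 60·n = 4534.681399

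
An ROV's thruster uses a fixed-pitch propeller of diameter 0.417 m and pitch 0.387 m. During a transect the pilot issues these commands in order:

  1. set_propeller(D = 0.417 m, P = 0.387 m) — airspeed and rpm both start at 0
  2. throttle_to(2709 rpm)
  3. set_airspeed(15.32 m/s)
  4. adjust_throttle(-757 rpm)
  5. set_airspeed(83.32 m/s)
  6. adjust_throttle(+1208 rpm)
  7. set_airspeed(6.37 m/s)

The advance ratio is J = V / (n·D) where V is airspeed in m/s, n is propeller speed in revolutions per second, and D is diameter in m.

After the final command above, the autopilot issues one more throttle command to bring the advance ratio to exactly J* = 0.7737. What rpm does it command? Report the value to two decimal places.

set_propeller: D = 0.417 m, P = 0.387 m (p = P/D = 0.928058); state ← (V=0, rpm=0)
throttle_to(2709): rpm ← 2709
set_airspeed(15.32): V ← 15.32 m/s
adjust_throttle(-757): rpm ← 2709 -757 = 1952
set_airspeed(83.32): V ← 83.32 m/s
adjust_throttle(+1208): rpm ← 1952 +1208 = 3160
set_airspeed(6.37): V ← 6.37 m/s
final state: V = 6.37 m/s, rpm = 3160 → n = rpm/60 = 52.666667 rev/s
target J* = 0.7737; solve J* = V/(n·D) for n: n = V/(J*·D) = 6.37/(0.7737 × 0.417) = 19.743802 rev/s
rpm = 60·n = 1184.628102

rpm = 1184.63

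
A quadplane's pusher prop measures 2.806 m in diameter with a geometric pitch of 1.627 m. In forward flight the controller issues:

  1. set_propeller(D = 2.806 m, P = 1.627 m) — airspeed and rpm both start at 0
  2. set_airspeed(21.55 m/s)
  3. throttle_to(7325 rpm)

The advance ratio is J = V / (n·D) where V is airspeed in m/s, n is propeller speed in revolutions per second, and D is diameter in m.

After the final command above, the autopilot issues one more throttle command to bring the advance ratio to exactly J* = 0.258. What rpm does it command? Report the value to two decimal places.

rpm = 1786.04

set_propeller: D = 2.806 m, P = 1.627 m (p = P/D = 0.579829); state ← (V=0, rpm=0)
set_airspeed(21.55): V ← 21.55 m/s
throttle_to(7325): rpm ← 7325
final state: V = 21.55 m/s, rpm = 7325 → n = rpm/60 = 122.083333 rev/s
target J* = 0.258; solve J* = V/(n·D) for n: n = V/(J*·D) = 21.55/(0.258 × 2.806) = 29.767331 rev/s
rpm = 60·n = 1786.039881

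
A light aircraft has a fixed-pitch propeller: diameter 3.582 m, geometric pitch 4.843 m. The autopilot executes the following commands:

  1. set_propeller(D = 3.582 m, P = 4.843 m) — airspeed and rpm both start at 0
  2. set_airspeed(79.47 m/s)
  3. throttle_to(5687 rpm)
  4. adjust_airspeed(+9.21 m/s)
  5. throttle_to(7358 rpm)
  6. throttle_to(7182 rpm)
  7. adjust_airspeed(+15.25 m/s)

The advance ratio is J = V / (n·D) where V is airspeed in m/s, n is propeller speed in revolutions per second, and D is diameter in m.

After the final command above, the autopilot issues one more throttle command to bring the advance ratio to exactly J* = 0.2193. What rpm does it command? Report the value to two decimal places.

rpm = 7938.31

set_propeller: D = 3.582 m, P = 4.843 m (p = P/D = 1.352038); state ← (V=0, rpm=0)
set_airspeed(79.47): V ← 79.47 m/s
throttle_to(5687): rpm ← 5687
adjust_airspeed(+9.21): V ← 79.47 +9.21 = 88.68 m/s
throttle_to(7358): rpm ← 7358
throttle_to(7182): rpm ← 7182
adjust_airspeed(+15.25): V ← 88.68 +15.25 = 103.93 m/s
final state: V = 103.93 m/s, rpm = 7182 → n = rpm/60 = 119.700000 rev/s
target J* = 0.2193; solve J* = V/(n·D) for n: n = V/(J*·D) = 103.93/(0.2193 × 3.582) = 132.305139 rev/s
rpm = 60·n = 7938.308353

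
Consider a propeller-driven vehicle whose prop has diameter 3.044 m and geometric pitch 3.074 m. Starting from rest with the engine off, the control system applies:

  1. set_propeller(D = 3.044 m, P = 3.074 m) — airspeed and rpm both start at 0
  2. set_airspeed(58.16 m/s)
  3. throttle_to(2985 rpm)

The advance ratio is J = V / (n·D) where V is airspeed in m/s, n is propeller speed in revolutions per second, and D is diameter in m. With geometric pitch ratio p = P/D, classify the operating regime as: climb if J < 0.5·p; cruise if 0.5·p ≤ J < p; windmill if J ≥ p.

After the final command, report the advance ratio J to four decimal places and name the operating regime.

J = 0.3840, regime = climb

set_propeller: D = 3.044 m, P = 3.074 m (p = P/D = 1.009855); state ← (V=0, rpm=0)
set_airspeed(58.16): V ← 58.16 m/s
throttle_to(2985): rpm ← 2985
final state: V = 58.16 m/s, rpm = 2985 → n = rpm/60 = 49.750000 rev/s
J = V / (n·D) = 58.16 / (49.750000 × 3.044) = 0.384049
regime bands: climb J<0.5049 | cruise [0.5049, 1.0099) | windmill J≥1.0099
J = 0.3840 → climb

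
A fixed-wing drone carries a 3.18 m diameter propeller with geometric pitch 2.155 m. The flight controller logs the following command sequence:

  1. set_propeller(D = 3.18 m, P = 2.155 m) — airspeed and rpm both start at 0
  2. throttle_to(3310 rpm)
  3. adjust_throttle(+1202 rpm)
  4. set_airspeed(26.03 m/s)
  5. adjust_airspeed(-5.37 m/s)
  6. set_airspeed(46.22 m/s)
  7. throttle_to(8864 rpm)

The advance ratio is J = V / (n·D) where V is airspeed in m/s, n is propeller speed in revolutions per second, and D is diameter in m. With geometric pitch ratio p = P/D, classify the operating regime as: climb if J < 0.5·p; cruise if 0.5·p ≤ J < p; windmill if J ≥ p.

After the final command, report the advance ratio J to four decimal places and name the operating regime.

J = 0.0984, regime = climb

set_propeller: D = 3.18 m, P = 2.155 m (p = P/D = 0.677673); state ← (V=0, rpm=0)
throttle_to(3310): rpm ← 3310
adjust_throttle(+1202): rpm ← 3310 +1202 = 4512
set_airspeed(26.03): V ← 26.03 m/s
adjust_airspeed(-5.37): V ← 26.03 -5.37 = 20.66 m/s
set_airspeed(46.22): V ← 46.22 m/s
throttle_to(8864): rpm ← 8864
final state: V = 46.22 m/s, rpm = 8864 → n = rpm/60 = 147.733333 rev/s
J = V / (n·D) = 46.22 / (147.733333 × 3.18) = 0.098384
regime bands: climb J<0.3388 | cruise [0.3388, 0.6777) | windmill J≥0.6777
J = 0.0984 → climb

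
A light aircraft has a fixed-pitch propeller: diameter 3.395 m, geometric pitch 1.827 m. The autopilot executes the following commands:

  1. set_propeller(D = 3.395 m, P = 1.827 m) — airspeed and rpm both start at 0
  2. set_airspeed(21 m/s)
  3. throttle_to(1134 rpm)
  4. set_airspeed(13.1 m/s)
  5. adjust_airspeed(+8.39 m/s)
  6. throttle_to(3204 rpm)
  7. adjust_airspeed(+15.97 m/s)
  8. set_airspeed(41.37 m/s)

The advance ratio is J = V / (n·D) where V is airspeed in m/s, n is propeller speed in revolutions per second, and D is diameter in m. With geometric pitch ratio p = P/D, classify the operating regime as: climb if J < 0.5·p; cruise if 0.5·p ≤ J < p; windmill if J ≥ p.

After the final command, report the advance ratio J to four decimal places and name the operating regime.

J = 0.2282, regime = climb

set_propeller: D = 3.395 m, P = 1.827 m (p = P/D = 0.538144); state ← (V=0, rpm=0)
set_airspeed(21): V ← 21 m/s
throttle_to(1134): rpm ← 1134
set_airspeed(13.1): V ← 13.1 m/s
adjust_airspeed(+8.39): V ← 13.1 +8.39 = 21.49 m/s
throttle_to(3204): rpm ← 3204
adjust_airspeed(+15.97): V ← 21.49 +15.97 = 37.46 m/s
set_airspeed(41.37): V ← 41.37 m/s
final state: V = 41.37 m/s, rpm = 3204 → n = rpm/60 = 53.400000 rev/s
J = V / (n·D) = 41.37 / (53.400000 × 3.395) = 0.228194
regime bands: climb J<0.2691 | cruise [0.2691, 0.5381) | windmill J≥0.5381
J = 0.2282 → climb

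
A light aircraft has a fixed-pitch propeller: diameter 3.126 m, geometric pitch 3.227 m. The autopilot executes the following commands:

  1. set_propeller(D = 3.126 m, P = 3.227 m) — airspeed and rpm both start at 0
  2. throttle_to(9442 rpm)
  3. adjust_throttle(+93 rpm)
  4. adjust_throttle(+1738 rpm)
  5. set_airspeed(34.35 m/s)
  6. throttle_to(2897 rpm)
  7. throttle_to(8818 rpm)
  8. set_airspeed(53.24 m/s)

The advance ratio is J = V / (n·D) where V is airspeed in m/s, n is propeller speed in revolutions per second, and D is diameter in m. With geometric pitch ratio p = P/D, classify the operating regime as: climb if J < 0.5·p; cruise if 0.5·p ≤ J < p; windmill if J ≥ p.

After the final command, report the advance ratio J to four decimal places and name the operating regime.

set_propeller: D = 3.126 m, P = 3.227 m (p = P/D = 1.032310); state ← (V=0, rpm=0)
throttle_to(9442): rpm ← 9442
adjust_throttle(+93): rpm ← 9442 +93 = 9535
adjust_throttle(+1738): rpm ← 9535 +1738 = 11273
set_airspeed(34.35): V ← 34.35 m/s
throttle_to(2897): rpm ← 2897
throttle_to(8818): rpm ← 8818
set_airspeed(53.24): V ← 53.24 m/s
final state: V = 53.24 m/s, rpm = 8818 → n = rpm/60 = 146.966667 rev/s
J = V / (n·D) = 53.24 / (146.966667 × 3.126) = 0.115886
regime bands: climb J<0.5162 | cruise [0.5162, 1.0323) | windmill J≥1.0323
J = 0.1159 → climb

J = 0.1159, regime = climb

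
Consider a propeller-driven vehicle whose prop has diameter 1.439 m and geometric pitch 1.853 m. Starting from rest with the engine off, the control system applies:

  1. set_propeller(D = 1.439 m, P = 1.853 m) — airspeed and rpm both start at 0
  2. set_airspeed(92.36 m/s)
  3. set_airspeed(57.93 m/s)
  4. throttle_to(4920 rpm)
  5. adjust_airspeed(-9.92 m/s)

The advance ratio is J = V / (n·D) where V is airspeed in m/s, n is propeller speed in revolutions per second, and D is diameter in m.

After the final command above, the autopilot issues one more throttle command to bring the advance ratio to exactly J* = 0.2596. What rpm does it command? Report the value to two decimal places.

rpm = 7711.12

set_propeller: D = 1.439 m, P = 1.853 m (p = P/D = 1.287700); state ← (V=0, rpm=0)
set_airspeed(92.36): V ← 92.36 m/s
set_airspeed(57.93): V ← 57.93 m/s
throttle_to(4920): rpm ← 4920
adjust_airspeed(-9.92): V ← 57.93 -9.92 = 48.01 m/s
final state: V = 48.01 m/s, rpm = 4920 → n = rpm/60 = 82.000000 rev/s
target J* = 0.2596; solve J* = V/(n·D) for n: n = V/(J*·D) = 48.01/(0.2596 × 1.439) = 128.518670 rev/s
rpm = 60·n = 7711.120225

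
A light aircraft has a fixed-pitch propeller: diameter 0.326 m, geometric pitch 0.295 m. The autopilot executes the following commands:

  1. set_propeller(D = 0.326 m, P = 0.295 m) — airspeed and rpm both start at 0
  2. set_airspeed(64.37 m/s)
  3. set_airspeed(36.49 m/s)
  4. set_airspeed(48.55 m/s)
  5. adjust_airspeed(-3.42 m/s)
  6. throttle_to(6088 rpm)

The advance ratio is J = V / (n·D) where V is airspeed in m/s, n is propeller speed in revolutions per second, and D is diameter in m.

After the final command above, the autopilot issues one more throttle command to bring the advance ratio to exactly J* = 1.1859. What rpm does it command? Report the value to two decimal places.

set_propeller: D = 0.326 m, P = 0.295 m (p = P/D = 0.904908); state ← (V=0, rpm=0)
set_airspeed(64.37): V ← 64.37 m/s
set_airspeed(36.49): V ← 36.49 m/s
set_airspeed(48.55): V ← 48.55 m/s
adjust_airspeed(-3.42): V ← 48.55 -3.42 = 45.13 m/s
throttle_to(6088): rpm ← 6088
final state: V = 45.13 m/s, rpm = 6088 → n = rpm/60 = 101.466667 rev/s
target J* = 1.1859; solve J* = V/(n·D) for n: n = V/(J*·D) = 45.13/(1.1859 × 0.326) = 116.734617 rev/s
rpm = 60·n = 7004.077046

rpm = 7004.08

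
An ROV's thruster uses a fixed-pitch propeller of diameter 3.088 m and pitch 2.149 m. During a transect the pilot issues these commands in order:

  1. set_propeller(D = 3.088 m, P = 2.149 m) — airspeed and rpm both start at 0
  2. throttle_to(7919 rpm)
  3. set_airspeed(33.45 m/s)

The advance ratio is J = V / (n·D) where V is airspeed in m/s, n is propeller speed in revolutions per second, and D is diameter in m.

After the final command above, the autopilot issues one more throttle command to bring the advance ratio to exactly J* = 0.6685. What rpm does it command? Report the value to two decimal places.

set_propeller: D = 3.088 m, P = 2.149 m (p = P/D = 0.695920); state ← (V=0, rpm=0)
throttle_to(7919): rpm ← 7919
set_airspeed(33.45): V ← 33.45 m/s
final state: V = 33.45 m/s, rpm = 7919 → n = rpm/60 = 131.983333 rev/s
target J* = 0.6685; solve J* = V/(n·D) for n: n = V/(J*·D) = 33.45/(0.6685 × 3.088) = 16.203820 rev/s
rpm = 60·n = 972.229219

rpm = 972.23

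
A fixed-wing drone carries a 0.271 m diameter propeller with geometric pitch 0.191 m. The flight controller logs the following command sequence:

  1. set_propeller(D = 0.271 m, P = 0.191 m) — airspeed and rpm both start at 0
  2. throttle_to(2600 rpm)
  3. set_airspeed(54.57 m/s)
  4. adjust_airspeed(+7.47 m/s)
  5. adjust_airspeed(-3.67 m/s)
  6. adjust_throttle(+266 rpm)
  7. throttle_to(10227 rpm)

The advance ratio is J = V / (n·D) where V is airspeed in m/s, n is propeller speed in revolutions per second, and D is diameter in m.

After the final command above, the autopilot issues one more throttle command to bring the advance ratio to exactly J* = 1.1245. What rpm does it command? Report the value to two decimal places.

set_propeller: D = 0.271 m, P = 0.191 m (p = P/D = 0.704797); state ← (V=0, rpm=0)
throttle_to(2600): rpm ← 2600
set_airspeed(54.57): V ← 54.57 m/s
adjust_airspeed(+7.47): V ← 54.57 +7.47 = 62.04 m/s
adjust_airspeed(-3.67): V ← 62.04 -3.67 = 58.37 m/s
adjust_throttle(+266): rpm ← 2600 +266 = 2866
throttle_to(10227): rpm ← 10227
final state: V = 58.37 m/s, rpm = 10227 → n = rpm/60 = 170.450000 rev/s
target J* = 1.1245; solve J* = V/(n·D) for n: n = V/(J*·D) = 58.37/(1.1245 × 0.271) = 191.540644 rev/s
rpm = 60·n = 11492.438624

rpm = 11492.44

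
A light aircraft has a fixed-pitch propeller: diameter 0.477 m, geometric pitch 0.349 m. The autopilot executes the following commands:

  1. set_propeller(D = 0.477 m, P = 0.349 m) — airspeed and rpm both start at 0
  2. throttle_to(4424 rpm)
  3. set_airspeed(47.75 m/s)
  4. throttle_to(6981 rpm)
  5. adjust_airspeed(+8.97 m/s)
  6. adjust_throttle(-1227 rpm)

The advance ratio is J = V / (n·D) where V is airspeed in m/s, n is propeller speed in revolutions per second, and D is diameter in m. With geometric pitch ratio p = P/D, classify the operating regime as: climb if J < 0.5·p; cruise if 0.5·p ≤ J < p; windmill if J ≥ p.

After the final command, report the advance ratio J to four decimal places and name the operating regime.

set_propeller: D = 0.477 m, P = 0.349 m (p = P/D = 0.731656); state ← (V=0, rpm=0)
throttle_to(4424): rpm ← 4424
set_airspeed(47.75): V ← 47.75 m/s
throttle_to(6981): rpm ← 6981
adjust_airspeed(+8.97): V ← 47.75 +8.97 = 56.72 m/s
adjust_throttle(-1227): rpm ← 6981 -1227 = 5754
final state: V = 56.72 m/s, rpm = 5754 → n = rpm/60 = 95.900000 rev/s
J = V / (n·D) = 56.72 / (95.900000 × 0.477) = 1.239936
regime bands: climb J<0.3658 | cruise [0.3658, 0.7317) | windmill J≥0.7317
J = 1.2399 → windmill

J = 1.2399, regime = windmill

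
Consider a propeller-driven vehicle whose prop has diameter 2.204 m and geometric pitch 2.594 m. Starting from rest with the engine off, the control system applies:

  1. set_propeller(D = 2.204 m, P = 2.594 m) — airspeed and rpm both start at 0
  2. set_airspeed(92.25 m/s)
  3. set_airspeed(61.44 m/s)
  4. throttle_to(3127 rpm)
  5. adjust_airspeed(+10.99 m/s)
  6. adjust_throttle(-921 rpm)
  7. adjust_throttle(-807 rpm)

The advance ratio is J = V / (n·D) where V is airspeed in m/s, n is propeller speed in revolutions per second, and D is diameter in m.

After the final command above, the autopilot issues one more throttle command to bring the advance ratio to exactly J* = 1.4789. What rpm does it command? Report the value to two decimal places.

set_propeller: D = 2.204 m, P = 2.594 m (p = P/D = 1.176951); state ← (V=0, rpm=0)
set_airspeed(92.25): V ← 92.25 m/s
set_airspeed(61.44): V ← 61.44 m/s
throttle_to(3127): rpm ← 3127
adjust_airspeed(+10.99): V ← 61.44 +10.99 = 72.43 m/s
adjust_throttle(-921): rpm ← 3127 -921 = 2206
adjust_throttle(-807): rpm ← 2206 -807 = 1399
final state: V = 72.43 m/s, rpm = 1399 → n = rpm/60 = 23.316667 rev/s
target J* = 1.4789; solve J* = V/(n·D) for n: n = V/(J*·D) = 72.43/(1.4789 × 2.204) = 22.221230 rev/s
rpm = 60·n = 1333.273774

rpm = 1333.27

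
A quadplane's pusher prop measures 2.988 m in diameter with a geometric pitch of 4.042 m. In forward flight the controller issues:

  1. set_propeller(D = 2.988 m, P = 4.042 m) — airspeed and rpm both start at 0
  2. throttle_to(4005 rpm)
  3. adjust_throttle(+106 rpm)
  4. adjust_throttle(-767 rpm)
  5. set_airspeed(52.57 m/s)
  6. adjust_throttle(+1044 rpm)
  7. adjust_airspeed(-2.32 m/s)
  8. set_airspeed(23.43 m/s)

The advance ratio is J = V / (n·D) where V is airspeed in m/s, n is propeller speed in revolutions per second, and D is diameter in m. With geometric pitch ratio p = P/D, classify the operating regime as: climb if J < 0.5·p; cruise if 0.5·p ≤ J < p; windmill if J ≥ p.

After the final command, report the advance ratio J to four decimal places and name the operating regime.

set_propeller: D = 2.988 m, P = 4.042 m (p = P/D = 1.352744); state ← (V=0, rpm=0)
throttle_to(4005): rpm ← 4005
adjust_throttle(+106): rpm ← 4005 +106 = 4111
adjust_throttle(-767): rpm ← 4111 -767 = 3344
set_airspeed(52.57): V ← 52.57 m/s
adjust_throttle(+1044): rpm ← 3344 +1044 = 4388
adjust_airspeed(-2.32): V ← 52.57 -2.32 = 50.25 m/s
set_airspeed(23.43): V ← 23.43 m/s
final state: V = 23.43 m/s, rpm = 4388 → n = rpm/60 = 73.133333 rev/s
J = V / (n·D) = 23.43 / (73.133333 × 2.988) = 0.107220
regime bands: climb J<0.6764 | cruise [0.6764, 1.3527) | windmill J≥1.3527
J = 0.1072 → climb

J = 0.1072, regime = climb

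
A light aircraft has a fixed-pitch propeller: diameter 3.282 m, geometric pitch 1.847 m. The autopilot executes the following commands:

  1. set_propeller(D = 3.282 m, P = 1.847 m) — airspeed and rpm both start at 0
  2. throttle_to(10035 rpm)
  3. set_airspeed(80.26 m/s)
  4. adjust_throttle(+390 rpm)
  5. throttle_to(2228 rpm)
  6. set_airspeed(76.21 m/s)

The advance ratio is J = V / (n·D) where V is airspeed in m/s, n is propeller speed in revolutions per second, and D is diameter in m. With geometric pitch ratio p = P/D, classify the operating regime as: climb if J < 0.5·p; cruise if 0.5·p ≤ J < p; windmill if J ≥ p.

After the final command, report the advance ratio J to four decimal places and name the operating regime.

J = 0.6253, regime = windmill

set_propeller: D = 3.282 m, P = 1.847 m (p = P/D = 0.562767); state ← (V=0, rpm=0)
throttle_to(10035): rpm ← 10035
set_airspeed(80.26): V ← 80.26 m/s
adjust_throttle(+390): rpm ← 10035 +390 = 10425
throttle_to(2228): rpm ← 2228
set_airspeed(76.21): V ← 76.21 m/s
final state: V = 76.21 m/s, rpm = 2228 → n = rpm/60 = 37.133333 rev/s
J = V / (n·D) = 76.21 / (37.133333 × 3.282) = 0.625330
regime bands: climb J<0.2814 | cruise [0.2814, 0.5628) | windmill J≥0.5628
J = 0.6253 → windmill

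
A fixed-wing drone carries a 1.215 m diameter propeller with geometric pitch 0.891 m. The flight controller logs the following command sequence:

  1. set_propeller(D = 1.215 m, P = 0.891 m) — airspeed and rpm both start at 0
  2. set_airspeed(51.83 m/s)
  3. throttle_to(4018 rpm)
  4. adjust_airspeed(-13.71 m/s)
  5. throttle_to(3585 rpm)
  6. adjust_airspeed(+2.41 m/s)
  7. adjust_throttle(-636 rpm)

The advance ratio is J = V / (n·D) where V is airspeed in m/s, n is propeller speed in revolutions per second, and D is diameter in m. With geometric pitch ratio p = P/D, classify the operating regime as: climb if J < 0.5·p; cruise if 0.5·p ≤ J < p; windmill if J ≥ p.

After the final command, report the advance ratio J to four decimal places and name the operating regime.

set_propeller: D = 1.215 m, P = 0.891 m (p = P/D = 0.733333); state ← (V=0, rpm=0)
set_airspeed(51.83): V ← 51.83 m/s
throttle_to(4018): rpm ← 4018
adjust_airspeed(-13.71): V ← 51.83 -13.71 = 38.12 m/s
throttle_to(3585): rpm ← 3585
adjust_airspeed(+2.41): V ← 38.12 +2.41 = 40.53 m/s
adjust_throttle(-636): rpm ← 3585 -636 = 2949
final state: V = 40.53 m/s, rpm = 2949 → n = rpm/60 = 49.150000 rev/s
J = V / (n·D) = 40.53 / (49.150000 × 1.215) = 0.678698
regime bands: climb J<0.3667 | cruise [0.3667, 0.7333) | windmill J≥0.7333
J = 0.6787 → cruise

J = 0.6787, regime = cruise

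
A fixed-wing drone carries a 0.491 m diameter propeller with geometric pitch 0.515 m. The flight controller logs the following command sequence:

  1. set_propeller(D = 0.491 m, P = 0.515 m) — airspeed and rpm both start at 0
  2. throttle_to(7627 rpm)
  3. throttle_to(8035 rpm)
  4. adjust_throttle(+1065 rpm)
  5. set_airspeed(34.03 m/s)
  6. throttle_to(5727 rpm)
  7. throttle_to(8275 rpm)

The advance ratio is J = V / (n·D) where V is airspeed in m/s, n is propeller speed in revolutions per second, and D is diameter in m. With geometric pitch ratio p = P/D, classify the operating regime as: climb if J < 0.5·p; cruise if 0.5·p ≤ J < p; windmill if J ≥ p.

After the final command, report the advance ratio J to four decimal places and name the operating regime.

J = 0.5025, regime = climb

set_propeller: D = 0.491 m, P = 0.515 m (p = P/D = 1.048880); state ← (V=0, rpm=0)
throttle_to(7627): rpm ← 7627
throttle_to(8035): rpm ← 8035
adjust_throttle(+1065): rpm ← 8035 +1065 = 9100
set_airspeed(34.03): V ← 34.03 m/s
throttle_to(5727): rpm ← 5727
throttle_to(8275): rpm ← 8275
final state: V = 34.03 m/s, rpm = 8275 → n = rpm/60 = 137.916667 rev/s
J = V / (n·D) = 34.03 / (137.916667 × 0.491) = 0.502532
regime bands: climb J<0.5244 | cruise [0.5244, 1.0489) | windmill J≥1.0489
J = 0.5025 → climb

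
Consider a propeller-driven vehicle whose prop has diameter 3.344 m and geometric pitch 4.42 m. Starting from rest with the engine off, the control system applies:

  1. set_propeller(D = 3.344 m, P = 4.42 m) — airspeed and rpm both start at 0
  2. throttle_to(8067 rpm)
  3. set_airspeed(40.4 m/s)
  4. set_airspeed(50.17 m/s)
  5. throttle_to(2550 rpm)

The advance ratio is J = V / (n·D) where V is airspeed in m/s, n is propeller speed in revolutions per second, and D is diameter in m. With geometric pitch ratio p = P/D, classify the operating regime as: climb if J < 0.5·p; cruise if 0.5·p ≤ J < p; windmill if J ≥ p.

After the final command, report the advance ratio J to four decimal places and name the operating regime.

set_propeller: D = 3.344 m, P = 4.42 m (p = P/D = 1.321770); state ← (V=0, rpm=0)
throttle_to(8067): rpm ← 8067
set_airspeed(40.4): V ← 40.4 m/s
set_airspeed(50.17): V ← 50.17 m/s
throttle_to(2550): rpm ← 2550
final state: V = 50.17 m/s, rpm = 2550 → n = rpm/60 = 42.500000 rev/s
J = V / (n·D) = 50.17 / (42.500000 × 3.344) = 0.353012
regime bands: climb J<0.6609 | cruise [0.6609, 1.3218) | windmill J≥1.3218
J = 0.3530 → climb

J = 0.3530, regime = climb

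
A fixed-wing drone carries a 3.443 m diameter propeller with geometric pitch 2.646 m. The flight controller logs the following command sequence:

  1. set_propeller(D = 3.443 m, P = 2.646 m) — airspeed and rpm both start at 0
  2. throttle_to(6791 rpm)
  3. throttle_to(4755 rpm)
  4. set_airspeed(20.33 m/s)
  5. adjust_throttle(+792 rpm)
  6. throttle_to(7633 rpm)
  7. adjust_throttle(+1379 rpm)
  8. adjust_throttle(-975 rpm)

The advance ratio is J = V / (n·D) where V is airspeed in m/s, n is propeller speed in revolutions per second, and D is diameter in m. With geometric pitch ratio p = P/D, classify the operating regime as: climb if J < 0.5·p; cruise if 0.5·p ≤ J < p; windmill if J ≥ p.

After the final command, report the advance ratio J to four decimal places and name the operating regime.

set_propeller: D = 3.443 m, P = 2.646 m (p = P/D = 0.768516); state ← (V=0, rpm=0)
throttle_to(6791): rpm ← 6791
throttle_to(4755): rpm ← 4755
set_airspeed(20.33): V ← 20.33 m/s
adjust_throttle(+792): rpm ← 4755 +792 = 5547
throttle_to(7633): rpm ← 7633
adjust_throttle(+1379): rpm ← 7633 +1379 = 9012
adjust_throttle(-975): rpm ← 9012 -975 = 8037
final state: V = 20.33 m/s, rpm = 8037 → n = rpm/60 = 133.950000 rev/s
J = V / (n·D) = 20.33 / (133.950000 × 3.443) = 0.044082
regime bands: climb J<0.3843 | cruise [0.3843, 0.7685) | windmill J≥0.7685
J = 0.0441 → climb

J = 0.0441, regime = climb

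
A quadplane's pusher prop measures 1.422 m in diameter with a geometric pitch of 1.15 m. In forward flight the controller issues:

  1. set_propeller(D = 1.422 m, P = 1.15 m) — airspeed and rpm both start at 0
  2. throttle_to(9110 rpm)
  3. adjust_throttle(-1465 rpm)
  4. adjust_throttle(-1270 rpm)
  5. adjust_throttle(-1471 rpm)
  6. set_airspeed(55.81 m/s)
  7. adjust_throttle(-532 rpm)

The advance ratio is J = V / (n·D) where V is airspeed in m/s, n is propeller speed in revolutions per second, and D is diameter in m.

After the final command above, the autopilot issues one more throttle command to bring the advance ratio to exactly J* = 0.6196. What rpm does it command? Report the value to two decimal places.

set_propeller: D = 1.422 m, P = 1.15 m (p = P/D = 0.808720); state ← (V=0, rpm=0)
throttle_to(9110): rpm ← 9110
adjust_throttle(-1465): rpm ← 9110 -1465 = 7645
adjust_throttle(-1270): rpm ← 7645 -1270 = 6375
adjust_throttle(-1471): rpm ← 6375 -1471 = 4904
set_airspeed(55.81): V ← 55.81 m/s
adjust_throttle(-532): rpm ← 4904 -532 = 4372
final state: V = 55.81 m/s, rpm = 4372 → n = rpm/60 = 72.866667 rev/s
target J* = 0.6196; solve J* = V/(n·D) for n: n = V/(J*·D) = 55.81/(0.6196 × 1.422) = 63.343348 rev/s
rpm = 60·n = 3800.600905

rpm = 3800.60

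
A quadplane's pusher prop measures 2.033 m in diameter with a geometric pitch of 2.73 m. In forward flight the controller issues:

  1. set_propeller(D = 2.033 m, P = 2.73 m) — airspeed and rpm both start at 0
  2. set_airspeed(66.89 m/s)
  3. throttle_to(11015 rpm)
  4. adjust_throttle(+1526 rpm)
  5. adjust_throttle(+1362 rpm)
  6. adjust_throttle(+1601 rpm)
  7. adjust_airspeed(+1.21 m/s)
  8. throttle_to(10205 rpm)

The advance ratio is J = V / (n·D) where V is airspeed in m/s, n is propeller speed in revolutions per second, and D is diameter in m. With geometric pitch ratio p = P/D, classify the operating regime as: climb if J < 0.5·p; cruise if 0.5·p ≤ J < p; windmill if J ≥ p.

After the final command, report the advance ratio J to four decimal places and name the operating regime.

J = 0.1969, regime = climb

set_propeller: D = 2.033 m, P = 2.73 m (p = P/D = 1.342843); state ← (V=0, rpm=0)
set_airspeed(66.89): V ← 66.89 m/s
throttle_to(11015): rpm ← 11015
adjust_throttle(+1526): rpm ← 11015 +1526 = 12541
adjust_throttle(+1362): rpm ← 12541 +1362 = 13903
adjust_throttle(+1601): rpm ← 13903 +1601 = 15504
adjust_airspeed(+1.21): V ← 66.89 +1.21 = 68.1 m/s
throttle_to(10205): rpm ← 10205
final state: V = 68.1 m/s, rpm = 10205 → n = rpm/60 = 170.083333 rev/s
J = V / (n·D) = 68.1 / (170.083333 × 2.033) = 0.196946
regime bands: climb J<0.6714 | cruise [0.6714, 1.3428) | windmill J≥1.3428
J = 0.1969 → climb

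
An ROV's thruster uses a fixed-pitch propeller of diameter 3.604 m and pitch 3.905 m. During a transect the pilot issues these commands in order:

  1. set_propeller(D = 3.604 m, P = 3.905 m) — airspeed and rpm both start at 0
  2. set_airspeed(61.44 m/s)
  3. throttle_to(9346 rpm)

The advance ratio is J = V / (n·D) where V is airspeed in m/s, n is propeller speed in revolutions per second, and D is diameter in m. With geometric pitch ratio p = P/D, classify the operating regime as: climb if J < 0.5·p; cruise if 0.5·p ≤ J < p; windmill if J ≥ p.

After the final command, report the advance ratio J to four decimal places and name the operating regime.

set_propeller: D = 3.604 m, P = 3.905 m (p = P/D = 1.083518); state ← (V=0, rpm=0)
set_airspeed(61.44): V ← 61.44 m/s
throttle_to(9346): rpm ← 9346
final state: V = 61.44 m/s, rpm = 9346 → n = rpm/60 = 155.766667 rev/s
J = V / (n·D) = 61.44 / (155.766667 × 3.604) = 0.109444
regime bands: climb J<0.5418 | cruise [0.5418, 1.0835) | windmill J≥1.0835
J = 0.1094 → climb

J = 0.1094, regime = climb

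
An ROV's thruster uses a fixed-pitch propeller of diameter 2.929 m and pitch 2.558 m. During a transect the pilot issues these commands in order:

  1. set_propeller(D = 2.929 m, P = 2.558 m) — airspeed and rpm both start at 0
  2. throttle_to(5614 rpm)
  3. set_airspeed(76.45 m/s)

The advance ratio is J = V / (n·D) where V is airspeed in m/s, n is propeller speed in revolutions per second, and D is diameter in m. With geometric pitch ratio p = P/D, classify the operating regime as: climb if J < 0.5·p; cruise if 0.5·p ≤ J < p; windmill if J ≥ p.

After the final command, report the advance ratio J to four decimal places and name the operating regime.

J = 0.2790, regime = climb

set_propeller: D = 2.929 m, P = 2.558 m (p = P/D = 0.873336); state ← (V=0, rpm=0)
throttle_to(5614): rpm ← 5614
set_airspeed(76.45): V ← 76.45 m/s
final state: V = 76.45 m/s, rpm = 5614 → n = rpm/60 = 93.566667 rev/s
J = V / (n·D) = 76.45 / (93.566667 × 2.929) = 0.278957
regime bands: climb J<0.4367 | cruise [0.4367, 0.8733) | windmill J≥0.8733
J = 0.2790 → climb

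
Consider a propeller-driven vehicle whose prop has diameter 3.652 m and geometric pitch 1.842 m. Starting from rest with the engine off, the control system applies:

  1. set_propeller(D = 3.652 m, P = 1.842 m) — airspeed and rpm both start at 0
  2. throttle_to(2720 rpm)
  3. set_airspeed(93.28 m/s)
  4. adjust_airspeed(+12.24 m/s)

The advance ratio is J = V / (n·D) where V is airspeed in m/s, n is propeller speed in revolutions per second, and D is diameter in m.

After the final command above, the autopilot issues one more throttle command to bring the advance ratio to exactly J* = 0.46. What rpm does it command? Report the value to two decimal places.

rpm = 3768.75

set_propeller: D = 3.652 m, P = 1.842 m (p = P/D = 0.504381); state ← (V=0, rpm=0)
throttle_to(2720): rpm ← 2720
set_airspeed(93.28): V ← 93.28 m/s
adjust_airspeed(+12.24): V ← 93.28 +12.24 = 105.52 m/s
final state: V = 105.52 m/s, rpm = 2720 → n = rpm/60 = 45.333333 rev/s
target J* = 0.46; solve J* = V/(n·D) for n: n = V/(J*·D) = 105.52/(0.46 × 3.652) = 62.812515 rev/s
rpm = 60·n = 3768.750893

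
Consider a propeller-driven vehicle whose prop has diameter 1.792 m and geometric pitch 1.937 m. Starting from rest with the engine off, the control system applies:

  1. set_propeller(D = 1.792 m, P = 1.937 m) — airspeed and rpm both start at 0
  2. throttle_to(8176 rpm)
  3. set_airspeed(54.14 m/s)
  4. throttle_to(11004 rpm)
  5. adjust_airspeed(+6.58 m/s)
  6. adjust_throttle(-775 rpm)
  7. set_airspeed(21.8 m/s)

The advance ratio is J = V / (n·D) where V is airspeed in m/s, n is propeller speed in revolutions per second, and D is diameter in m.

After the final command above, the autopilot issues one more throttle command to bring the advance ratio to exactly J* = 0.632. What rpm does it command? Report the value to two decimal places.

set_propeller: D = 1.792 m, P = 1.937 m (p = P/D = 1.080915); state ← (V=0, rpm=0)
throttle_to(8176): rpm ← 8176
set_airspeed(54.14): V ← 54.14 m/s
throttle_to(11004): rpm ← 11004
adjust_airspeed(+6.58): V ← 54.14 +6.58 = 60.72 m/s
adjust_throttle(-775): rpm ← 11004 -775 = 10229
set_airspeed(21.8): V ← 21.8 m/s
final state: V = 21.8 m/s, rpm = 10229 → n = rpm/60 = 170.483333 rev/s
target J* = 0.632; solve J* = V/(n·D) for n: n = V/(J*·D) = 21.8/(0.632 × 1.792) = 19.248700 rev/s
rpm = 60·n = 1154.922016

rpm = 1154.92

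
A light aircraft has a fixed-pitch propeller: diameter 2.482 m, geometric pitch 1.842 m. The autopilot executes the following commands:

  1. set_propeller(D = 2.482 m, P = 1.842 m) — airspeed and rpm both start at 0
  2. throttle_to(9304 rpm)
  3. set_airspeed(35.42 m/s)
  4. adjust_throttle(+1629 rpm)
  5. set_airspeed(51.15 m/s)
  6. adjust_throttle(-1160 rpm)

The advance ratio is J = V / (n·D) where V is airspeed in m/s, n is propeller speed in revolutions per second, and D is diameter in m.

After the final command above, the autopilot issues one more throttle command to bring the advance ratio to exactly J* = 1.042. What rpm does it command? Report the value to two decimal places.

set_propeller: D = 2.482 m, P = 1.842 m (p = P/D = 0.742143); state ← (V=0, rpm=0)
throttle_to(9304): rpm ← 9304
set_airspeed(35.42): V ← 35.42 m/s
adjust_throttle(+1629): rpm ← 9304 +1629 = 10933
set_airspeed(51.15): V ← 51.15 m/s
adjust_throttle(-1160): rpm ← 10933 -1160 = 9773
final state: V = 51.15 m/s, rpm = 9773 → n = rpm/60 = 162.883333 rev/s
target J* = 1.042; solve J* = V/(n·D) for n: n = V/(J*·D) = 51.15/(1.042 × 2.482) = 19.777716 rev/s
rpm = 60·n = 1186.662975

rpm = 1186.66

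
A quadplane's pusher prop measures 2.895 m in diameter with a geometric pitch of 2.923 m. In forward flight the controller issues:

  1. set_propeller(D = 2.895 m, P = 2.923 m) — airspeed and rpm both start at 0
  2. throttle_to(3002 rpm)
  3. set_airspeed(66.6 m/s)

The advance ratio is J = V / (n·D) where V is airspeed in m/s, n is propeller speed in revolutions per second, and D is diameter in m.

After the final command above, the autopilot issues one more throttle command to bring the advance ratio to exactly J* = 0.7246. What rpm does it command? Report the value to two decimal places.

rpm = 1904.93

set_propeller: D = 2.895 m, P = 2.923 m (p = P/D = 1.009672); state ← (V=0, rpm=0)
throttle_to(3002): rpm ← 3002
set_airspeed(66.6): V ← 66.6 m/s
final state: V = 66.6 m/s, rpm = 3002 → n = rpm/60 = 50.033333 rev/s
target J* = 0.7246; solve J* = V/(n·D) for n: n = V/(J*·D) = 66.6/(0.7246 × 2.895) = 31.748801 rev/s
rpm = 60·n = 1904.928072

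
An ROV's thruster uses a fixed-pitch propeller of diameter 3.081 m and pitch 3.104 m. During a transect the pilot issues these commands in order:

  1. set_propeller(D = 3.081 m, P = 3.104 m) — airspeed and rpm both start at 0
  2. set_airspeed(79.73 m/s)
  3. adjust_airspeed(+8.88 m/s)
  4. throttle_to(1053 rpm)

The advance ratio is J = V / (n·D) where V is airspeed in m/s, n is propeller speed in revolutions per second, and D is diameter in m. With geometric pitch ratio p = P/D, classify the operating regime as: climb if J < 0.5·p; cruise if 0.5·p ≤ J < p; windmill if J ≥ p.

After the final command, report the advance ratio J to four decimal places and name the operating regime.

J = 1.6388, regime = windmill

set_propeller: D = 3.081 m, P = 3.104 m (p = P/D = 1.007465); state ← (V=0, rpm=0)
set_airspeed(79.73): V ← 79.73 m/s
adjust_airspeed(+8.88): V ← 79.73 +8.88 = 88.61 m/s
throttle_to(1053): rpm ← 1053
final state: V = 88.61 m/s, rpm = 1053 → n = rpm/60 = 17.550000 rev/s
J = V / (n·D) = 88.61 / (17.550000 × 3.081) = 1.638755
regime bands: climb J<0.5037 | cruise [0.5037, 1.0075) | windmill J≥1.0075
J = 1.6388 → windmill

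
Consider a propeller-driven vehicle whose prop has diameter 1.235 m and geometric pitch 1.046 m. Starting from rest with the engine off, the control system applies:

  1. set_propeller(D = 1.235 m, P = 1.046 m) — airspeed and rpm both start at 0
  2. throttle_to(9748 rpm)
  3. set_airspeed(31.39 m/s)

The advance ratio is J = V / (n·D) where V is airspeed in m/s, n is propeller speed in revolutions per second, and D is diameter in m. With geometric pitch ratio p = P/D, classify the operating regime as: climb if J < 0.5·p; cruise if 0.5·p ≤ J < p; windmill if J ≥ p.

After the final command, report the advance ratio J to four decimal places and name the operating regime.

set_propeller: D = 1.235 m, P = 1.046 m (p = P/D = 0.846964); state ← (V=0, rpm=0)
throttle_to(9748): rpm ← 9748
set_airspeed(31.39): V ← 31.39 m/s
final state: V = 31.39 m/s, rpm = 9748 → n = rpm/60 = 162.466667 rev/s
J = V / (n·D) = 31.39 / (162.466667 × 1.235) = 0.156444
regime bands: climb J<0.4235 | cruise [0.4235, 0.8470) | windmill J≥0.8470
J = 0.1564 → climb

J = 0.1564, regime = climb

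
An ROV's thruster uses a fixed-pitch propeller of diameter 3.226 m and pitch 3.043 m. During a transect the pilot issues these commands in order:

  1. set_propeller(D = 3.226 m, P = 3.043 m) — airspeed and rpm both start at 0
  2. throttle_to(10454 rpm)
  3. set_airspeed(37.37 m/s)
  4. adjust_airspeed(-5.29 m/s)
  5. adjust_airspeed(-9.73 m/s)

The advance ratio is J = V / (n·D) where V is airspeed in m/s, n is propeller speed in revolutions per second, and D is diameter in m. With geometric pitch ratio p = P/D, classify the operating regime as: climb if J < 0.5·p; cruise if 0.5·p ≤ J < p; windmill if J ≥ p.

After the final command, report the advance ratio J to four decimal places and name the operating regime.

set_propeller: D = 3.226 m, P = 3.043 m (p = P/D = 0.943273); state ← (V=0, rpm=0)
throttle_to(10454): rpm ← 10454
set_airspeed(37.37): V ← 37.37 m/s
adjust_airspeed(-5.29): V ← 37.37 -5.29 = 32.08 m/s
adjust_airspeed(-9.73): V ← 32.08 -9.73 = 22.35 m/s
final state: V = 22.35 m/s, rpm = 10454 → n = rpm/60 = 174.233333 rev/s
J = V / (n·D) = 22.35 / (174.233333 × 3.226) = 0.039763
regime bands: climb J<0.4716 | cruise [0.4716, 0.9433) | windmill J≥0.9433
J = 0.0398 → climb

J = 0.0398, regime = climb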